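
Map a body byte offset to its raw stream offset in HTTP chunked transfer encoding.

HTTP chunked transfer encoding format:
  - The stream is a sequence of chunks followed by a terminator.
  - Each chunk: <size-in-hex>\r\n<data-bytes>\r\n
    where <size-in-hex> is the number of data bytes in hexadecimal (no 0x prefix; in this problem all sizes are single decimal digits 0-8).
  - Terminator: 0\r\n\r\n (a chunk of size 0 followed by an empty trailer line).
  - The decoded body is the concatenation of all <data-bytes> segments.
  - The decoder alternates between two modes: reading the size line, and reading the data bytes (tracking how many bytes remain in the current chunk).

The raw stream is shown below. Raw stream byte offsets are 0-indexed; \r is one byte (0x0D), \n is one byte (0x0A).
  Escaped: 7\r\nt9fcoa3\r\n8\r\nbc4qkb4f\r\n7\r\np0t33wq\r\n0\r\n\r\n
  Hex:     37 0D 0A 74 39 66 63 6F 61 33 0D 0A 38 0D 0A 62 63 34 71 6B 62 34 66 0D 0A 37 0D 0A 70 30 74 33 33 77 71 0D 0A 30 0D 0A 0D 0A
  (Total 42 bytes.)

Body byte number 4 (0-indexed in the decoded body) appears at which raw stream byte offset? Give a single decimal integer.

Answer: 7

Derivation:
Chunk 1: stream[0..1]='7' size=0x7=7, data at stream[3..10]='t9fcoa3' -> body[0..7], body so far='t9fcoa3'
Chunk 2: stream[12..13]='8' size=0x8=8, data at stream[15..23]='bc4qkb4f' -> body[7..15], body so far='t9fcoa3bc4qkb4f'
Chunk 3: stream[25..26]='7' size=0x7=7, data at stream[28..35]='p0t33wq' -> body[15..22], body so far='t9fcoa3bc4qkb4fp0t33wq'
Chunk 4: stream[37..38]='0' size=0 (terminator). Final body='t9fcoa3bc4qkb4fp0t33wq' (22 bytes)
Body byte 4 at stream offset 7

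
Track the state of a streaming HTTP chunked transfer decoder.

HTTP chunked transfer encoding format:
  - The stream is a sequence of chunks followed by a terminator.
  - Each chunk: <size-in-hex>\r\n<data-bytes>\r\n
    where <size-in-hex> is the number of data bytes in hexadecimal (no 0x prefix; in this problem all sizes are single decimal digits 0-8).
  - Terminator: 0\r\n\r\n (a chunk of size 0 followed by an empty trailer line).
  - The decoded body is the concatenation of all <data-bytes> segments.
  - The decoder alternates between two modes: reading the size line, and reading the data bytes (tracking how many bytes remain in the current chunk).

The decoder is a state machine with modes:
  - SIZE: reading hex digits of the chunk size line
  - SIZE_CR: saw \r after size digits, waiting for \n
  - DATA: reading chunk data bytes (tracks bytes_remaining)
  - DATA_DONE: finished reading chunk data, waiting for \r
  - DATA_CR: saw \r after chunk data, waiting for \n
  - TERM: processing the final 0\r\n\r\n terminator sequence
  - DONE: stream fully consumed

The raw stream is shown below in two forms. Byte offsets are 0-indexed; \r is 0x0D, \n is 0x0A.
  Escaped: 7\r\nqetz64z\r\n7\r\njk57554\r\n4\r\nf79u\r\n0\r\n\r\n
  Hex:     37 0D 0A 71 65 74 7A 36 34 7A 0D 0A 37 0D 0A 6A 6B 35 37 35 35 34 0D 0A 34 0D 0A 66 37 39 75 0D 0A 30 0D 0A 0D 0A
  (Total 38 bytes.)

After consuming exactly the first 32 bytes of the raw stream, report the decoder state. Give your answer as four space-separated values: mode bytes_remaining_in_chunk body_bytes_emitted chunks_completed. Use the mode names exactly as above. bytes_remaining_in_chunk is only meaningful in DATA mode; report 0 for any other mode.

Byte 0 = '7': mode=SIZE remaining=0 emitted=0 chunks_done=0
Byte 1 = 0x0D: mode=SIZE_CR remaining=0 emitted=0 chunks_done=0
Byte 2 = 0x0A: mode=DATA remaining=7 emitted=0 chunks_done=0
Byte 3 = 'q': mode=DATA remaining=6 emitted=1 chunks_done=0
Byte 4 = 'e': mode=DATA remaining=5 emitted=2 chunks_done=0
Byte 5 = 't': mode=DATA remaining=4 emitted=3 chunks_done=0
Byte 6 = 'z': mode=DATA remaining=3 emitted=4 chunks_done=0
Byte 7 = '6': mode=DATA remaining=2 emitted=5 chunks_done=0
Byte 8 = '4': mode=DATA remaining=1 emitted=6 chunks_done=0
Byte 9 = 'z': mode=DATA_DONE remaining=0 emitted=7 chunks_done=0
Byte 10 = 0x0D: mode=DATA_CR remaining=0 emitted=7 chunks_done=0
Byte 11 = 0x0A: mode=SIZE remaining=0 emitted=7 chunks_done=1
Byte 12 = '7': mode=SIZE remaining=0 emitted=7 chunks_done=1
Byte 13 = 0x0D: mode=SIZE_CR remaining=0 emitted=7 chunks_done=1
Byte 14 = 0x0A: mode=DATA remaining=7 emitted=7 chunks_done=1
Byte 15 = 'j': mode=DATA remaining=6 emitted=8 chunks_done=1
Byte 16 = 'k': mode=DATA remaining=5 emitted=9 chunks_done=1
Byte 17 = '5': mode=DATA remaining=4 emitted=10 chunks_done=1
Byte 18 = '7': mode=DATA remaining=3 emitted=11 chunks_done=1
Byte 19 = '5': mode=DATA remaining=2 emitted=12 chunks_done=1
Byte 20 = '5': mode=DATA remaining=1 emitted=13 chunks_done=1
Byte 21 = '4': mode=DATA_DONE remaining=0 emitted=14 chunks_done=1
Byte 22 = 0x0D: mode=DATA_CR remaining=0 emitted=14 chunks_done=1
Byte 23 = 0x0A: mode=SIZE remaining=0 emitted=14 chunks_done=2
Byte 24 = '4': mode=SIZE remaining=0 emitted=14 chunks_done=2
Byte 25 = 0x0D: mode=SIZE_CR remaining=0 emitted=14 chunks_done=2
Byte 26 = 0x0A: mode=DATA remaining=4 emitted=14 chunks_done=2
Byte 27 = 'f': mode=DATA remaining=3 emitted=15 chunks_done=2
Byte 28 = '7': mode=DATA remaining=2 emitted=16 chunks_done=2
Byte 29 = '9': mode=DATA remaining=1 emitted=17 chunks_done=2
Byte 30 = 'u': mode=DATA_DONE remaining=0 emitted=18 chunks_done=2
Byte 31 = 0x0D: mode=DATA_CR remaining=0 emitted=18 chunks_done=2

Answer: DATA_CR 0 18 2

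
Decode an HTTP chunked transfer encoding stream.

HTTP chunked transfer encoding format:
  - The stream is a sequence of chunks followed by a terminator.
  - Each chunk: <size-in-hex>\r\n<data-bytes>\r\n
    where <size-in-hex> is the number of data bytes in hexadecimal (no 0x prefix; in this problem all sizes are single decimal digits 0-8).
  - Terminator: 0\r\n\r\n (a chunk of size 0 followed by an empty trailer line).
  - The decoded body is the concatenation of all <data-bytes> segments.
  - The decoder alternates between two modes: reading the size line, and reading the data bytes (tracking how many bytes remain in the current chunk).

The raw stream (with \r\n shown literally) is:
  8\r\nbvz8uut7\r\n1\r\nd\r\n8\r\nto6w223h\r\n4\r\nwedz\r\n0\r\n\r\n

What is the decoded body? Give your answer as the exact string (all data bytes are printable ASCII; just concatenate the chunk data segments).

Chunk 1: stream[0..1]='8' size=0x8=8, data at stream[3..11]='bvz8uut7' -> body[0..8], body so far='bvz8uut7'
Chunk 2: stream[13..14]='1' size=0x1=1, data at stream[16..17]='d' -> body[8..9], body so far='bvz8uut7d'
Chunk 3: stream[19..20]='8' size=0x8=8, data at stream[22..30]='to6w223h' -> body[9..17], body so far='bvz8uut7dto6w223h'
Chunk 4: stream[32..33]='4' size=0x4=4, data at stream[35..39]='wedz' -> body[17..21], body so far='bvz8uut7dto6w223hwedz'
Chunk 5: stream[41..42]='0' size=0 (terminator). Final body='bvz8uut7dto6w223hwedz' (21 bytes)

Answer: bvz8uut7dto6w223hwedz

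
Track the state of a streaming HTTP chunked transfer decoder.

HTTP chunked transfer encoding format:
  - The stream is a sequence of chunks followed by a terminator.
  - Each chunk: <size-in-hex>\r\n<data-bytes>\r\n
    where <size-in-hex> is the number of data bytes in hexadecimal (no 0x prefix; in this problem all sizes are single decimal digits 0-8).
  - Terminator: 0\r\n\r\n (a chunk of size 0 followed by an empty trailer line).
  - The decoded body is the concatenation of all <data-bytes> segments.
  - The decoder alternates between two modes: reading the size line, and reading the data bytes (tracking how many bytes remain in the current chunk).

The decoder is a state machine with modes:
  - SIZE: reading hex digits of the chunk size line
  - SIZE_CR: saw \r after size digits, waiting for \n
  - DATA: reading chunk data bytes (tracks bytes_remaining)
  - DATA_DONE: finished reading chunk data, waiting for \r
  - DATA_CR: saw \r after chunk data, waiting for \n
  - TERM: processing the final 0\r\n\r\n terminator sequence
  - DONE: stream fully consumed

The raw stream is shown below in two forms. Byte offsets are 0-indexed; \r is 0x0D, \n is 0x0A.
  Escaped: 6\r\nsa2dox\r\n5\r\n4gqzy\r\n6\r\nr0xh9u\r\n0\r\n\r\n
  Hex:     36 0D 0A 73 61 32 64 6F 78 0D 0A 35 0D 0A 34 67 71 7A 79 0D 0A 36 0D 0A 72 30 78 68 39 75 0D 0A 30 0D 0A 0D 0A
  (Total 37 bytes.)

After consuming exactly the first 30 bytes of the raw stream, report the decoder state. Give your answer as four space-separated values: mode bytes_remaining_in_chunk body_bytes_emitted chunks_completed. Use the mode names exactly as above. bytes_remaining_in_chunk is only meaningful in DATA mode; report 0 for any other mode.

Answer: DATA_DONE 0 17 2

Derivation:
Byte 0 = '6': mode=SIZE remaining=0 emitted=0 chunks_done=0
Byte 1 = 0x0D: mode=SIZE_CR remaining=0 emitted=0 chunks_done=0
Byte 2 = 0x0A: mode=DATA remaining=6 emitted=0 chunks_done=0
Byte 3 = 's': mode=DATA remaining=5 emitted=1 chunks_done=0
Byte 4 = 'a': mode=DATA remaining=4 emitted=2 chunks_done=0
Byte 5 = '2': mode=DATA remaining=3 emitted=3 chunks_done=0
Byte 6 = 'd': mode=DATA remaining=2 emitted=4 chunks_done=0
Byte 7 = 'o': mode=DATA remaining=1 emitted=5 chunks_done=0
Byte 8 = 'x': mode=DATA_DONE remaining=0 emitted=6 chunks_done=0
Byte 9 = 0x0D: mode=DATA_CR remaining=0 emitted=6 chunks_done=0
Byte 10 = 0x0A: mode=SIZE remaining=0 emitted=6 chunks_done=1
Byte 11 = '5': mode=SIZE remaining=0 emitted=6 chunks_done=1
Byte 12 = 0x0D: mode=SIZE_CR remaining=0 emitted=6 chunks_done=1
Byte 13 = 0x0A: mode=DATA remaining=5 emitted=6 chunks_done=1
Byte 14 = '4': mode=DATA remaining=4 emitted=7 chunks_done=1
Byte 15 = 'g': mode=DATA remaining=3 emitted=8 chunks_done=1
Byte 16 = 'q': mode=DATA remaining=2 emitted=9 chunks_done=1
Byte 17 = 'z': mode=DATA remaining=1 emitted=10 chunks_done=1
Byte 18 = 'y': mode=DATA_DONE remaining=0 emitted=11 chunks_done=1
Byte 19 = 0x0D: mode=DATA_CR remaining=0 emitted=11 chunks_done=1
Byte 20 = 0x0A: mode=SIZE remaining=0 emitted=11 chunks_done=2
Byte 21 = '6': mode=SIZE remaining=0 emitted=11 chunks_done=2
Byte 22 = 0x0D: mode=SIZE_CR remaining=0 emitted=11 chunks_done=2
Byte 23 = 0x0A: mode=DATA remaining=6 emitted=11 chunks_done=2
Byte 24 = 'r': mode=DATA remaining=5 emitted=12 chunks_done=2
Byte 25 = '0': mode=DATA remaining=4 emitted=13 chunks_done=2
Byte 26 = 'x': mode=DATA remaining=3 emitted=14 chunks_done=2
Byte 27 = 'h': mode=DATA remaining=2 emitted=15 chunks_done=2
Byte 28 = '9': mode=DATA remaining=1 emitted=16 chunks_done=2
Byte 29 = 'u': mode=DATA_DONE remaining=0 emitted=17 chunks_done=2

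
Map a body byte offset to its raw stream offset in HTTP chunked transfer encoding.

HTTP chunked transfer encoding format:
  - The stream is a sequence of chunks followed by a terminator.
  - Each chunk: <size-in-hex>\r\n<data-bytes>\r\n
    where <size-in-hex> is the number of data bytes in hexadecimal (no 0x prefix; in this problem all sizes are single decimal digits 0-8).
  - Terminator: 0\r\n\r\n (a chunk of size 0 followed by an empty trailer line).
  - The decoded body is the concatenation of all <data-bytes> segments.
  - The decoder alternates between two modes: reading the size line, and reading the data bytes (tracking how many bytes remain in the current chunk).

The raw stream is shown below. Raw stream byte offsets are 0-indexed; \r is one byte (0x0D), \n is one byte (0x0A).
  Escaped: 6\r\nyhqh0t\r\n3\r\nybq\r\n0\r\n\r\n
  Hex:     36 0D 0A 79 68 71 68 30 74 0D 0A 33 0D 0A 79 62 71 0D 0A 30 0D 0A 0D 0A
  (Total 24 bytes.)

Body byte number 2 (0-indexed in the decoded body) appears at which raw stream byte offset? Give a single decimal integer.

Answer: 5

Derivation:
Chunk 1: stream[0..1]='6' size=0x6=6, data at stream[3..9]='yhqh0t' -> body[0..6], body so far='yhqh0t'
Chunk 2: stream[11..12]='3' size=0x3=3, data at stream[14..17]='ybq' -> body[6..9], body so far='yhqh0tybq'
Chunk 3: stream[19..20]='0' size=0 (terminator). Final body='yhqh0tybq' (9 bytes)
Body byte 2 at stream offset 5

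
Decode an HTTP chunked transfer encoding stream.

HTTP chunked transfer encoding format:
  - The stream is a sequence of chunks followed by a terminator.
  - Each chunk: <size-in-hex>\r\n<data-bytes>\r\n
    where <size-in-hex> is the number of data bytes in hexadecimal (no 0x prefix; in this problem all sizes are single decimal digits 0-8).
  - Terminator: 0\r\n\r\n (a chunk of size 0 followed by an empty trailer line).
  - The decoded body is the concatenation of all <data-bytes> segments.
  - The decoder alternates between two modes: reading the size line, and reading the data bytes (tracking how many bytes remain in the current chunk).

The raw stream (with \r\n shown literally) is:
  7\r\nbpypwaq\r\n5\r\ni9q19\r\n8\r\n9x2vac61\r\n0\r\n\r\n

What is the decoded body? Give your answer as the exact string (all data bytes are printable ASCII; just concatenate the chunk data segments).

Chunk 1: stream[0..1]='7' size=0x7=7, data at stream[3..10]='bpypwaq' -> body[0..7], body so far='bpypwaq'
Chunk 2: stream[12..13]='5' size=0x5=5, data at stream[15..20]='i9q19' -> body[7..12], body so far='bpypwaqi9q19'
Chunk 3: stream[22..23]='8' size=0x8=8, data at stream[25..33]='9x2vac61' -> body[12..20], body so far='bpypwaqi9q199x2vac61'
Chunk 4: stream[35..36]='0' size=0 (terminator). Final body='bpypwaqi9q199x2vac61' (20 bytes)

Answer: bpypwaqi9q199x2vac61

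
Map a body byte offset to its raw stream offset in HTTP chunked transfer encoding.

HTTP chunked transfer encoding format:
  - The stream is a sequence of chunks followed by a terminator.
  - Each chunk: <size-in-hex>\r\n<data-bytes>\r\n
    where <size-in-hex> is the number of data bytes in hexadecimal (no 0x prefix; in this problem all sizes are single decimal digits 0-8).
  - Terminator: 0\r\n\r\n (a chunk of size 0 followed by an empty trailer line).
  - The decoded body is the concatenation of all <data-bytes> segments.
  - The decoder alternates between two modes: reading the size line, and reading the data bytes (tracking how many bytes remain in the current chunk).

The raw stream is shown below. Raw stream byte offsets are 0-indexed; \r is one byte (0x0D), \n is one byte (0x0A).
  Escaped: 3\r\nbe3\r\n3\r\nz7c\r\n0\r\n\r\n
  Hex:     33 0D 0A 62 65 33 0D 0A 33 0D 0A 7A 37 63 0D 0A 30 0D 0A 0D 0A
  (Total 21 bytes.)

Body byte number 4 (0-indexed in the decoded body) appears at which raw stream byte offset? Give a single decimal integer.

Chunk 1: stream[0..1]='3' size=0x3=3, data at stream[3..6]='be3' -> body[0..3], body so far='be3'
Chunk 2: stream[8..9]='3' size=0x3=3, data at stream[11..14]='z7c' -> body[3..6], body so far='be3z7c'
Chunk 3: stream[16..17]='0' size=0 (terminator). Final body='be3z7c' (6 bytes)
Body byte 4 at stream offset 12

Answer: 12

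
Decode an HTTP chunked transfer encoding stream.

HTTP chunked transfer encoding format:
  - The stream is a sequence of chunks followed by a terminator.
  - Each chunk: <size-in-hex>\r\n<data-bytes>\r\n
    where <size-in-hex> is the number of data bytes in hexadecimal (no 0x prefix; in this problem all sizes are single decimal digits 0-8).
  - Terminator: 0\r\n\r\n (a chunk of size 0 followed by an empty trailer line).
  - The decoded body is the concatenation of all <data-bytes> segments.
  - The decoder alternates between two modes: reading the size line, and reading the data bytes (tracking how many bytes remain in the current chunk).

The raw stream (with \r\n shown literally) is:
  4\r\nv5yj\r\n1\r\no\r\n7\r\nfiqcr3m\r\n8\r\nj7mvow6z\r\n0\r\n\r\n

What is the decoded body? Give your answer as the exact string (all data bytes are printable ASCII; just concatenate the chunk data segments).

Answer: v5yjofiqcr3mj7mvow6z

Derivation:
Chunk 1: stream[0..1]='4' size=0x4=4, data at stream[3..7]='v5yj' -> body[0..4], body so far='v5yj'
Chunk 2: stream[9..10]='1' size=0x1=1, data at stream[12..13]='o' -> body[4..5], body so far='v5yjo'
Chunk 3: stream[15..16]='7' size=0x7=7, data at stream[18..25]='fiqcr3m' -> body[5..12], body so far='v5yjofiqcr3m'
Chunk 4: stream[27..28]='8' size=0x8=8, data at stream[30..38]='j7mvow6z' -> body[12..20], body so far='v5yjofiqcr3mj7mvow6z'
Chunk 5: stream[40..41]='0' size=0 (terminator). Final body='v5yjofiqcr3mj7mvow6z' (20 bytes)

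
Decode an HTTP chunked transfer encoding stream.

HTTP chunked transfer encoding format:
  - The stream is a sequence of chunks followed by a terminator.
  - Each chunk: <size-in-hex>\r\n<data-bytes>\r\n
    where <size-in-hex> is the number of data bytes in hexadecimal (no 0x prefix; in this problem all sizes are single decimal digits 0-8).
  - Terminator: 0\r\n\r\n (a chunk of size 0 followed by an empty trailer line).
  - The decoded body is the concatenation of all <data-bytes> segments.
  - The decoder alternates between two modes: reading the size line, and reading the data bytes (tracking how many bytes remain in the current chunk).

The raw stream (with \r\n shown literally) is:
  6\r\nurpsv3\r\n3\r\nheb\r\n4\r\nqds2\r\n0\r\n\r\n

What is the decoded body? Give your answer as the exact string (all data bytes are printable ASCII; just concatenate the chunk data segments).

Answer: urpsv3hebqds2

Derivation:
Chunk 1: stream[0..1]='6' size=0x6=6, data at stream[3..9]='urpsv3' -> body[0..6], body so far='urpsv3'
Chunk 2: stream[11..12]='3' size=0x3=3, data at stream[14..17]='heb' -> body[6..9], body so far='urpsv3heb'
Chunk 3: stream[19..20]='4' size=0x4=4, data at stream[22..26]='qds2' -> body[9..13], body so far='urpsv3hebqds2'
Chunk 4: stream[28..29]='0' size=0 (terminator). Final body='urpsv3hebqds2' (13 bytes)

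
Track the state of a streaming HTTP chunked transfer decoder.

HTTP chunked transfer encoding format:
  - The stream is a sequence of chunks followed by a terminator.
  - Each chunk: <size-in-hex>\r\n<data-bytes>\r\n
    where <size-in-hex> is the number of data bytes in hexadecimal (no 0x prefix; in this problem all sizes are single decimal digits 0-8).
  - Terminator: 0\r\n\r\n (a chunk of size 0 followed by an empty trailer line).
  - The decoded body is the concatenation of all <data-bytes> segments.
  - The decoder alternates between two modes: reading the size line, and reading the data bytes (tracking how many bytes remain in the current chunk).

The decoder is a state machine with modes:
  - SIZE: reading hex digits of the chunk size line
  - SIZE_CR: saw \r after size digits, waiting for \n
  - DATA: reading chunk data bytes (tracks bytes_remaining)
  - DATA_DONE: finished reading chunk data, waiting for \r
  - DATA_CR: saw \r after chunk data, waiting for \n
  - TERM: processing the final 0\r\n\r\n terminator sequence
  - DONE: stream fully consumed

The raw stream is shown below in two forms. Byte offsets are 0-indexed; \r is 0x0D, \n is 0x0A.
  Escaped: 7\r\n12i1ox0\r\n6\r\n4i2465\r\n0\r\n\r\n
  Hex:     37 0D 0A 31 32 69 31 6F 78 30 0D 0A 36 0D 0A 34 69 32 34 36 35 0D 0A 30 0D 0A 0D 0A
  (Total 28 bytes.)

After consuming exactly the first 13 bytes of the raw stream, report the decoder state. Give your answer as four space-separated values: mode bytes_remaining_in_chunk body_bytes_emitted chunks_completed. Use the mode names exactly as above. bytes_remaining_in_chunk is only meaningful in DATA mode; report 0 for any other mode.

Byte 0 = '7': mode=SIZE remaining=0 emitted=0 chunks_done=0
Byte 1 = 0x0D: mode=SIZE_CR remaining=0 emitted=0 chunks_done=0
Byte 2 = 0x0A: mode=DATA remaining=7 emitted=0 chunks_done=0
Byte 3 = '1': mode=DATA remaining=6 emitted=1 chunks_done=0
Byte 4 = '2': mode=DATA remaining=5 emitted=2 chunks_done=0
Byte 5 = 'i': mode=DATA remaining=4 emitted=3 chunks_done=0
Byte 6 = '1': mode=DATA remaining=3 emitted=4 chunks_done=0
Byte 7 = 'o': mode=DATA remaining=2 emitted=5 chunks_done=0
Byte 8 = 'x': mode=DATA remaining=1 emitted=6 chunks_done=0
Byte 9 = '0': mode=DATA_DONE remaining=0 emitted=7 chunks_done=0
Byte 10 = 0x0D: mode=DATA_CR remaining=0 emitted=7 chunks_done=0
Byte 11 = 0x0A: mode=SIZE remaining=0 emitted=7 chunks_done=1
Byte 12 = '6': mode=SIZE remaining=0 emitted=7 chunks_done=1

Answer: SIZE 0 7 1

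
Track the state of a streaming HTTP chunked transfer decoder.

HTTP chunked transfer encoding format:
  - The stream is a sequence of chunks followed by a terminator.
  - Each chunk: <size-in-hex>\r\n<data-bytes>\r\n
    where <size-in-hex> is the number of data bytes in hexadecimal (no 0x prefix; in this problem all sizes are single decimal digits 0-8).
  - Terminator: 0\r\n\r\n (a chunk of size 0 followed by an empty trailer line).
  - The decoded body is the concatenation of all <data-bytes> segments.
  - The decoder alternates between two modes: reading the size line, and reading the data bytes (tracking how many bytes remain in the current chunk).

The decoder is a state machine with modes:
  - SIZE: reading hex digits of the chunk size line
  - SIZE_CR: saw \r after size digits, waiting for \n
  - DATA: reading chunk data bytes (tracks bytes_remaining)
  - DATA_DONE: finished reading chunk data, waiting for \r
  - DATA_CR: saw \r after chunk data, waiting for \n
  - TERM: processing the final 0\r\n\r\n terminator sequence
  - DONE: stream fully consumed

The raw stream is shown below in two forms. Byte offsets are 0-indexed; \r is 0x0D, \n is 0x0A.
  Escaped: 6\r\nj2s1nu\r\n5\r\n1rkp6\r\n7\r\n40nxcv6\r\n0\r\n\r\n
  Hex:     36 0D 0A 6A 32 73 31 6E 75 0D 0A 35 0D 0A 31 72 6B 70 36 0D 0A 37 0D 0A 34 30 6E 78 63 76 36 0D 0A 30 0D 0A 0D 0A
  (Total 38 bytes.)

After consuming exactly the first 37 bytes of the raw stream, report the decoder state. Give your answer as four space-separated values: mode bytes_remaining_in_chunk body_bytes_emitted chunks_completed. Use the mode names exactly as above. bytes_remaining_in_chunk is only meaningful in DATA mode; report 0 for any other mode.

Byte 0 = '6': mode=SIZE remaining=0 emitted=0 chunks_done=0
Byte 1 = 0x0D: mode=SIZE_CR remaining=0 emitted=0 chunks_done=0
Byte 2 = 0x0A: mode=DATA remaining=6 emitted=0 chunks_done=0
Byte 3 = 'j': mode=DATA remaining=5 emitted=1 chunks_done=0
Byte 4 = '2': mode=DATA remaining=4 emitted=2 chunks_done=0
Byte 5 = 's': mode=DATA remaining=3 emitted=3 chunks_done=0
Byte 6 = '1': mode=DATA remaining=2 emitted=4 chunks_done=0
Byte 7 = 'n': mode=DATA remaining=1 emitted=5 chunks_done=0
Byte 8 = 'u': mode=DATA_DONE remaining=0 emitted=6 chunks_done=0
Byte 9 = 0x0D: mode=DATA_CR remaining=0 emitted=6 chunks_done=0
Byte 10 = 0x0A: mode=SIZE remaining=0 emitted=6 chunks_done=1
Byte 11 = '5': mode=SIZE remaining=0 emitted=6 chunks_done=1
Byte 12 = 0x0D: mode=SIZE_CR remaining=0 emitted=6 chunks_done=1
Byte 13 = 0x0A: mode=DATA remaining=5 emitted=6 chunks_done=1
Byte 14 = '1': mode=DATA remaining=4 emitted=7 chunks_done=1
Byte 15 = 'r': mode=DATA remaining=3 emitted=8 chunks_done=1
Byte 16 = 'k': mode=DATA remaining=2 emitted=9 chunks_done=1
Byte 17 = 'p': mode=DATA remaining=1 emitted=10 chunks_done=1
Byte 18 = '6': mode=DATA_DONE remaining=0 emitted=11 chunks_done=1
Byte 19 = 0x0D: mode=DATA_CR remaining=0 emitted=11 chunks_done=1
Byte 20 = 0x0A: mode=SIZE remaining=0 emitted=11 chunks_done=2
Byte 21 = '7': mode=SIZE remaining=0 emitted=11 chunks_done=2
Byte 22 = 0x0D: mode=SIZE_CR remaining=0 emitted=11 chunks_done=2
Byte 23 = 0x0A: mode=DATA remaining=7 emitted=11 chunks_done=2
Byte 24 = '4': mode=DATA remaining=6 emitted=12 chunks_done=2
Byte 25 = '0': mode=DATA remaining=5 emitted=13 chunks_done=2
Byte 26 = 'n': mode=DATA remaining=4 emitted=14 chunks_done=2
Byte 27 = 'x': mode=DATA remaining=3 emitted=15 chunks_done=2
Byte 28 = 'c': mode=DATA remaining=2 emitted=16 chunks_done=2
Byte 29 = 'v': mode=DATA remaining=1 emitted=17 chunks_done=2
Byte 30 = '6': mode=DATA_DONE remaining=0 emitted=18 chunks_done=2
Byte 31 = 0x0D: mode=DATA_CR remaining=0 emitted=18 chunks_done=2
Byte 32 = 0x0A: mode=SIZE remaining=0 emitted=18 chunks_done=3
Byte 33 = '0': mode=SIZE remaining=0 emitted=18 chunks_done=3
Byte 34 = 0x0D: mode=SIZE_CR remaining=0 emitted=18 chunks_done=3
Byte 35 = 0x0A: mode=TERM remaining=0 emitted=18 chunks_done=3
Byte 36 = 0x0D: mode=TERM remaining=0 emitted=18 chunks_done=3

Answer: TERM 0 18 3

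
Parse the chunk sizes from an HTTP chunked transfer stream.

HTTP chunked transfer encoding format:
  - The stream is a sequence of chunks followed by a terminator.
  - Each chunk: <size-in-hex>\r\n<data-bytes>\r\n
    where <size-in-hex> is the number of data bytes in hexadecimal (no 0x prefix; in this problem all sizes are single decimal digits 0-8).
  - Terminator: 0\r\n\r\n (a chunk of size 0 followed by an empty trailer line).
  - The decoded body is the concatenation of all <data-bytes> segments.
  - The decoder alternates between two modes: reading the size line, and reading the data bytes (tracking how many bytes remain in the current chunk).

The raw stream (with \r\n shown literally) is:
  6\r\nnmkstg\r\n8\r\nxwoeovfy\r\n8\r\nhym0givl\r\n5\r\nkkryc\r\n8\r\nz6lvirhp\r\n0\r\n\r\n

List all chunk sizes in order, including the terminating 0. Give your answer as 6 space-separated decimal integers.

Chunk 1: stream[0..1]='6' size=0x6=6, data at stream[3..9]='nmkstg' -> body[0..6], body so far='nmkstg'
Chunk 2: stream[11..12]='8' size=0x8=8, data at stream[14..22]='xwoeovfy' -> body[6..14], body so far='nmkstgxwoeovfy'
Chunk 3: stream[24..25]='8' size=0x8=8, data at stream[27..35]='hym0givl' -> body[14..22], body so far='nmkstgxwoeovfyhym0givl'
Chunk 4: stream[37..38]='5' size=0x5=5, data at stream[40..45]='kkryc' -> body[22..27], body so far='nmkstgxwoeovfyhym0givlkkryc'
Chunk 5: stream[47..48]='8' size=0x8=8, data at stream[50..58]='z6lvirhp' -> body[27..35], body so far='nmkstgxwoeovfyhym0givlkkrycz6lvirhp'
Chunk 6: stream[60..61]='0' size=0 (terminator). Final body='nmkstgxwoeovfyhym0givlkkrycz6lvirhp' (35 bytes)

Answer: 6 8 8 5 8 0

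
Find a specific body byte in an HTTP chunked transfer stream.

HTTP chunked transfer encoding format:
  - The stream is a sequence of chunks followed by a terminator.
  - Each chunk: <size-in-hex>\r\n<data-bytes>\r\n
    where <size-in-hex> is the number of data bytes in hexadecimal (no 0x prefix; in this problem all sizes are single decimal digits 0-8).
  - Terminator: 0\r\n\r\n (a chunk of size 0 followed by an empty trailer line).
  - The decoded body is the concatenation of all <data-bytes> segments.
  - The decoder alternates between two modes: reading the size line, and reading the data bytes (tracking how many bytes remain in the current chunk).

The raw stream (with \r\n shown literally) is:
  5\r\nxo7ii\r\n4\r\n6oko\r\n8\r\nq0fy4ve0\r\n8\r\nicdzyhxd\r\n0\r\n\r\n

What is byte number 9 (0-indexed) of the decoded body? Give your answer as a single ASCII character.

Answer: q

Derivation:
Chunk 1: stream[0..1]='5' size=0x5=5, data at stream[3..8]='xo7ii' -> body[0..5], body so far='xo7ii'
Chunk 2: stream[10..11]='4' size=0x4=4, data at stream[13..17]='6oko' -> body[5..9], body so far='xo7ii6oko'
Chunk 3: stream[19..20]='8' size=0x8=8, data at stream[22..30]='q0fy4ve0' -> body[9..17], body so far='xo7ii6okoq0fy4ve0'
Chunk 4: stream[32..33]='8' size=0x8=8, data at stream[35..43]='icdzyhxd' -> body[17..25], body so far='xo7ii6okoq0fy4ve0icdzyhxd'
Chunk 5: stream[45..46]='0' size=0 (terminator). Final body='xo7ii6okoq0fy4ve0icdzyhxd' (25 bytes)
Body byte 9 = 'q'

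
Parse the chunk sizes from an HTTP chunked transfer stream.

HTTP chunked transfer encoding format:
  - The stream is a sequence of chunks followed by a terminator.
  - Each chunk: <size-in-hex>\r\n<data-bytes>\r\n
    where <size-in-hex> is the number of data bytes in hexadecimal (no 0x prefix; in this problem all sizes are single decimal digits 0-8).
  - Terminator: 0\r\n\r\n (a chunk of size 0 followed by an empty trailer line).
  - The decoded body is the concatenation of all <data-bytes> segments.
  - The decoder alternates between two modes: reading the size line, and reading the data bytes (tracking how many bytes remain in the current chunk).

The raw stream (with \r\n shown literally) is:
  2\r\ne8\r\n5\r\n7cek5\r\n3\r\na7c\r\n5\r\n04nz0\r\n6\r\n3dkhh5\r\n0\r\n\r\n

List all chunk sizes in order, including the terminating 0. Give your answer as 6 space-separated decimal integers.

Chunk 1: stream[0..1]='2' size=0x2=2, data at stream[3..5]='e8' -> body[0..2], body so far='e8'
Chunk 2: stream[7..8]='5' size=0x5=5, data at stream[10..15]='7cek5' -> body[2..7], body so far='e87cek5'
Chunk 3: stream[17..18]='3' size=0x3=3, data at stream[20..23]='a7c' -> body[7..10], body so far='e87cek5a7c'
Chunk 4: stream[25..26]='5' size=0x5=5, data at stream[28..33]='04nz0' -> body[10..15], body so far='e87cek5a7c04nz0'
Chunk 5: stream[35..36]='6' size=0x6=6, data at stream[38..44]='3dkhh5' -> body[15..21], body so far='e87cek5a7c04nz03dkhh5'
Chunk 6: stream[46..47]='0' size=0 (terminator). Final body='e87cek5a7c04nz03dkhh5' (21 bytes)

Answer: 2 5 3 5 6 0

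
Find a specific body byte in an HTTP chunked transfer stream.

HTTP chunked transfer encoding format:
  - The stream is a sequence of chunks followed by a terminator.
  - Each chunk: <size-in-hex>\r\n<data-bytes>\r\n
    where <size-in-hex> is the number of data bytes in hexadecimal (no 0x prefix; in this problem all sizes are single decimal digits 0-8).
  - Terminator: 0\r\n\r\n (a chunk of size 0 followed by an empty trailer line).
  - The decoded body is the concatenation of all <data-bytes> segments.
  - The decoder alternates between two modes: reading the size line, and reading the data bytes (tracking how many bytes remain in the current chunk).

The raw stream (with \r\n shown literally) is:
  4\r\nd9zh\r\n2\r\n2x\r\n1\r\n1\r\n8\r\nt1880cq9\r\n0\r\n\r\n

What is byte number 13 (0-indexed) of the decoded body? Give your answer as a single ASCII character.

Chunk 1: stream[0..1]='4' size=0x4=4, data at stream[3..7]='d9zh' -> body[0..4], body so far='d9zh'
Chunk 2: stream[9..10]='2' size=0x2=2, data at stream[12..14]='2x' -> body[4..6], body so far='d9zh2x'
Chunk 3: stream[16..17]='1' size=0x1=1, data at stream[19..20]='1' -> body[6..7], body so far='d9zh2x1'
Chunk 4: stream[22..23]='8' size=0x8=8, data at stream[25..33]='t1880cq9' -> body[7..15], body so far='d9zh2x1t1880cq9'
Chunk 5: stream[35..36]='0' size=0 (terminator). Final body='d9zh2x1t1880cq9' (15 bytes)
Body byte 13 = 'q'

Answer: q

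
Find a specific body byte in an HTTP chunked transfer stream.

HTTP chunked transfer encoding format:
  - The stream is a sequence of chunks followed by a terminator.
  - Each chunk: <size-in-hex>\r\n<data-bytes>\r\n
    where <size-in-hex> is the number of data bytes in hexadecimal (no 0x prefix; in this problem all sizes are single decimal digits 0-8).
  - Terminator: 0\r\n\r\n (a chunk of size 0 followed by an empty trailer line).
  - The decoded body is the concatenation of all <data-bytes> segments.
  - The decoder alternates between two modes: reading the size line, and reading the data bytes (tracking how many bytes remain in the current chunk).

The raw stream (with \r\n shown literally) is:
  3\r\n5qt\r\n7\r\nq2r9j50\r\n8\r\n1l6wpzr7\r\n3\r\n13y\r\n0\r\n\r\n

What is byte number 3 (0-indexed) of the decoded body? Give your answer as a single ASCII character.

Chunk 1: stream[0..1]='3' size=0x3=3, data at stream[3..6]='5qt' -> body[0..3], body so far='5qt'
Chunk 2: stream[8..9]='7' size=0x7=7, data at stream[11..18]='q2r9j50' -> body[3..10], body so far='5qtq2r9j50'
Chunk 3: stream[20..21]='8' size=0x8=8, data at stream[23..31]='1l6wpzr7' -> body[10..18], body so far='5qtq2r9j501l6wpzr7'
Chunk 4: stream[33..34]='3' size=0x3=3, data at stream[36..39]='13y' -> body[18..21], body so far='5qtq2r9j501l6wpzr713y'
Chunk 5: stream[41..42]='0' size=0 (terminator). Final body='5qtq2r9j501l6wpzr713y' (21 bytes)
Body byte 3 = 'q'

Answer: q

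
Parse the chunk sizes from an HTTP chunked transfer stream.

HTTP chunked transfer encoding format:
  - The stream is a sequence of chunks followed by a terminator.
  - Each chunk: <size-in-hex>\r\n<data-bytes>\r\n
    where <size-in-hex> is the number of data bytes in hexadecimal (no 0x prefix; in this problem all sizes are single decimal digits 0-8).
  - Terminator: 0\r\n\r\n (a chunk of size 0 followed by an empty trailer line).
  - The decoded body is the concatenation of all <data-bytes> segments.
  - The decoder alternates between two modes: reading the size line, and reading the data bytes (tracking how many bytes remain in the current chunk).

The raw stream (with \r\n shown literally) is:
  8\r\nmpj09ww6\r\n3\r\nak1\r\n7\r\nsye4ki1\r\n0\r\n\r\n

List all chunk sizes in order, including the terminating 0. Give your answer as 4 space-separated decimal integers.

Chunk 1: stream[0..1]='8' size=0x8=8, data at stream[3..11]='mpj09ww6' -> body[0..8], body so far='mpj09ww6'
Chunk 2: stream[13..14]='3' size=0x3=3, data at stream[16..19]='ak1' -> body[8..11], body so far='mpj09ww6ak1'
Chunk 3: stream[21..22]='7' size=0x7=7, data at stream[24..31]='sye4ki1' -> body[11..18], body so far='mpj09ww6ak1sye4ki1'
Chunk 4: stream[33..34]='0' size=0 (terminator). Final body='mpj09ww6ak1sye4ki1' (18 bytes)

Answer: 8 3 7 0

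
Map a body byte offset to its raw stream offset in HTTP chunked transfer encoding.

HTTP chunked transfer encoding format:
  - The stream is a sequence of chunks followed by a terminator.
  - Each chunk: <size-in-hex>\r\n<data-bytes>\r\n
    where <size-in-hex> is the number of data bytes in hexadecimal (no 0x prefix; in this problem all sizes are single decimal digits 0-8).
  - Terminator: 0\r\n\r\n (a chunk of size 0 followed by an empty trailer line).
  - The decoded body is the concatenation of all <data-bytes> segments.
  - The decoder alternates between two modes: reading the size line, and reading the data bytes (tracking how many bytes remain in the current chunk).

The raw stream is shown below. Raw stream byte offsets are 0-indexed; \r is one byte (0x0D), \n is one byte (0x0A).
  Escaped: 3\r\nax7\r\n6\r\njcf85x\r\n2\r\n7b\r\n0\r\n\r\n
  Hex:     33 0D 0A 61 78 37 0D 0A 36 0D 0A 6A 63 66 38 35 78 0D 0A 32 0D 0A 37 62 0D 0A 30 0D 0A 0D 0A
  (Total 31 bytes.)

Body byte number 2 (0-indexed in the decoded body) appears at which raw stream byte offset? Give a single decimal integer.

Answer: 5

Derivation:
Chunk 1: stream[0..1]='3' size=0x3=3, data at stream[3..6]='ax7' -> body[0..3], body so far='ax7'
Chunk 2: stream[8..9]='6' size=0x6=6, data at stream[11..17]='jcf85x' -> body[3..9], body so far='ax7jcf85x'
Chunk 3: stream[19..20]='2' size=0x2=2, data at stream[22..24]='7b' -> body[9..11], body so far='ax7jcf85x7b'
Chunk 4: stream[26..27]='0' size=0 (terminator). Final body='ax7jcf85x7b' (11 bytes)
Body byte 2 at stream offset 5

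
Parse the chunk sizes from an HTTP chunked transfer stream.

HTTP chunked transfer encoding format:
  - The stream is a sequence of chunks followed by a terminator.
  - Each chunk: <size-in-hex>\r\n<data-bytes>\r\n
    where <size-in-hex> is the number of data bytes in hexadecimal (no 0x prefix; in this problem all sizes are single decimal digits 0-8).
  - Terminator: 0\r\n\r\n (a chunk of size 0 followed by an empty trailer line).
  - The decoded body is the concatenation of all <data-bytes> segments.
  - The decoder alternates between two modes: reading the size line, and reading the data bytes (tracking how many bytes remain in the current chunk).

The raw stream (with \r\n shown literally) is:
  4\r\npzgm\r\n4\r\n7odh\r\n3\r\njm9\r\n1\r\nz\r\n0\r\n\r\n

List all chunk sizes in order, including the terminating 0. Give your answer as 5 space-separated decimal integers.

Answer: 4 4 3 1 0

Derivation:
Chunk 1: stream[0..1]='4' size=0x4=4, data at stream[3..7]='pzgm' -> body[0..4], body so far='pzgm'
Chunk 2: stream[9..10]='4' size=0x4=4, data at stream[12..16]='7odh' -> body[4..8], body so far='pzgm7odh'
Chunk 3: stream[18..19]='3' size=0x3=3, data at stream[21..24]='jm9' -> body[8..11], body so far='pzgm7odhjm9'
Chunk 4: stream[26..27]='1' size=0x1=1, data at stream[29..30]='z' -> body[11..12], body so far='pzgm7odhjm9z'
Chunk 5: stream[32..33]='0' size=0 (terminator). Final body='pzgm7odhjm9z' (12 bytes)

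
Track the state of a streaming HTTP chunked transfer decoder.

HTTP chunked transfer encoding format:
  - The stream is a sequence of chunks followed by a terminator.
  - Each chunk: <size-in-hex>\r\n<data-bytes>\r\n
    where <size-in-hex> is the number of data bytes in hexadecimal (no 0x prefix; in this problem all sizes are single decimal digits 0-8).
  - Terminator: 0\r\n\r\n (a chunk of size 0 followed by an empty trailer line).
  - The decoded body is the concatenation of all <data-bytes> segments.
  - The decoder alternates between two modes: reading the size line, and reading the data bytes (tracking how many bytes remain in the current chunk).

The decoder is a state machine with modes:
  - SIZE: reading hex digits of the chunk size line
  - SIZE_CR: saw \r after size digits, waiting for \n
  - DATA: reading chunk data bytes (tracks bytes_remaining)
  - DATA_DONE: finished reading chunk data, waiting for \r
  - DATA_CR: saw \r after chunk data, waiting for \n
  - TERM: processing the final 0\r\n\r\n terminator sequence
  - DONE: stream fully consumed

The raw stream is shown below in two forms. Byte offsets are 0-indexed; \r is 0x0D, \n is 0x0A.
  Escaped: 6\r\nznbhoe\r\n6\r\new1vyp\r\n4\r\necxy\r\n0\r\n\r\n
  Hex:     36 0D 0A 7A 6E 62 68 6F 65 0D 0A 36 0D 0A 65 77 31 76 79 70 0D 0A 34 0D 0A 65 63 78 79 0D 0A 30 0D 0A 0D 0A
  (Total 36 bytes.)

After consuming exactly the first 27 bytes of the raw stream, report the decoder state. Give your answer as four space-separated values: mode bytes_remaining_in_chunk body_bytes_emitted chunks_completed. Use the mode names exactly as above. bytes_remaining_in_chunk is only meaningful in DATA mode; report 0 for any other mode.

Byte 0 = '6': mode=SIZE remaining=0 emitted=0 chunks_done=0
Byte 1 = 0x0D: mode=SIZE_CR remaining=0 emitted=0 chunks_done=0
Byte 2 = 0x0A: mode=DATA remaining=6 emitted=0 chunks_done=0
Byte 3 = 'z': mode=DATA remaining=5 emitted=1 chunks_done=0
Byte 4 = 'n': mode=DATA remaining=4 emitted=2 chunks_done=0
Byte 5 = 'b': mode=DATA remaining=3 emitted=3 chunks_done=0
Byte 6 = 'h': mode=DATA remaining=2 emitted=4 chunks_done=0
Byte 7 = 'o': mode=DATA remaining=1 emitted=5 chunks_done=0
Byte 8 = 'e': mode=DATA_DONE remaining=0 emitted=6 chunks_done=0
Byte 9 = 0x0D: mode=DATA_CR remaining=0 emitted=6 chunks_done=0
Byte 10 = 0x0A: mode=SIZE remaining=0 emitted=6 chunks_done=1
Byte 11 = '6': mode=SIZE remaining=0 emitted=6 chunks_done=1
Byte 12 = 0x0D: mode=SIZE_CR remaining=0 emitted=6 chunks_done=1
Byte 13 = 0x0A: mode=DATA remaining=6 emitted=6 chunks_done=1
Byte 14 = 'e': mode=DATA remaining=5 emitted=7 chunks_done=1
Byte 15 = 'w': mode=DATA remaining=4 emitted=8 chunks_done=1
Byte 16 = '1': mode=DATA remaining=3 emitted=9 chunks_done=1
Byte 17 = 'v': mode=DATA remaining=2 emitted=10 chunks_done=1
Byte 18 = 'y': mode=DATA remaining=1 emitted=11 chunks_done=1
Byte 19 = 'p': mode=DATA_DONE remaining=0 emitted=12 chunks_done=1
Byte 20 = 0x0D: mode=DATA_CR remaining=0 emitted=12 chunks_done=1
Byte 21 = 0x0A: mode=SIZE remaining=0 emitted=12 chunks_done=2
Byte 22 = '4': mode=SIZE remaining=0 emitted=12 chunks_done=2
Byte 23 = 0x0D: mode=SIZE_CR remaining=0 emitted=12 chunks_done=2
Byte 24 = 0x0A: mode=DATA remaining=4 emitted=12 chunks_done=2
Byte 25 = 'e': mode=DATA remaining=3 emitted=13 chunks_done=2
Byte 26 = 'c': mode=DATA remaining=2 emitted=14 chunks_done=2

Answer: DATA 2 14 2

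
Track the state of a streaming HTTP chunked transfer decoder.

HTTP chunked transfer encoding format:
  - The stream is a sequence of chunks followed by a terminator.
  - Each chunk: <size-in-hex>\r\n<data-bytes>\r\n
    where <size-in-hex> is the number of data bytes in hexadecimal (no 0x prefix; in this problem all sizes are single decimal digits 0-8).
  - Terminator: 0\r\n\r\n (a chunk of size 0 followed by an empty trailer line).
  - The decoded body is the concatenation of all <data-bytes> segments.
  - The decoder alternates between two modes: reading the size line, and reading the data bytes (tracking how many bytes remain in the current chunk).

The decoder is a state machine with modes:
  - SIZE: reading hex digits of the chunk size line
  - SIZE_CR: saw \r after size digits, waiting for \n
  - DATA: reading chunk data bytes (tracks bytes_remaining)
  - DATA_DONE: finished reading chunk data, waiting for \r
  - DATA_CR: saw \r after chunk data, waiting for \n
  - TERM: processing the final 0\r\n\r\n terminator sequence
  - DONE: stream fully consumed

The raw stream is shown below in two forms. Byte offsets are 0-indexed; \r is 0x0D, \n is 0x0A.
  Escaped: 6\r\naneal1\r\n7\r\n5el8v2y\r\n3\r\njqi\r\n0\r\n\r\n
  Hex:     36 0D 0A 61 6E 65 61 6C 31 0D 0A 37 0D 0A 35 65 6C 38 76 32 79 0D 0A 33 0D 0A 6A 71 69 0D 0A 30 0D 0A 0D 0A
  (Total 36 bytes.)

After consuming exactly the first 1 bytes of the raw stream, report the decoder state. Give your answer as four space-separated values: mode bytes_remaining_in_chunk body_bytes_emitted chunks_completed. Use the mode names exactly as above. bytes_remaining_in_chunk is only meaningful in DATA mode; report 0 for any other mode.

Answer: SIZE 0 0 0

Derivation:
Byte 0 = '6': mode=SIZE remaining=0 emitted=0 chunks_done=0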